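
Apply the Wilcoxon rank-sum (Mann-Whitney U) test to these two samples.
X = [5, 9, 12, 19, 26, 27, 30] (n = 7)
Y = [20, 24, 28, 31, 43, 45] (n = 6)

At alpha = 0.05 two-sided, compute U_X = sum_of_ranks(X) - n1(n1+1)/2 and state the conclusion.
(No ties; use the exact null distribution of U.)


Step 1: Combine and sort all 13 observations; assign midranks.
sorted (value, group): (5,X), (9,X), (12,X), (19,X), (20,Y), (24,Y), (26,X), (27,X), (28,Y), (30,X), (31,Y), (43,Y), (45,Y)
ranks: 5->1, 9->2, 12->3, 19->4, 20->5, 24->6, 26->7, 27->8, 28->9, 30->10, 31->11, 43->12, 45->13
Step 2: Rank sum for X: R1 = 1 + 2 + 3 + 4 + 7 + 8 + 10 = 35.
Step 3: U_X = R1 - n1(n1+1)/2 = 35 - 7*8/2 = 35 - 28 = 7.
       U_Y = n1*n2 - U_X = 42 - 7 = 35.
Step 4: No ties, so the exact null distribution of U (based on enumerating the C(13,7) = 1716 equally likely rank assignments) gives the two-sided p-value.
Step 5: p-value = 0.051282; compare to alpha = 0.05. fail to reject H0.

U_X = 7, p = 0.051282, fail to reject H0 at alpha = 0.05.


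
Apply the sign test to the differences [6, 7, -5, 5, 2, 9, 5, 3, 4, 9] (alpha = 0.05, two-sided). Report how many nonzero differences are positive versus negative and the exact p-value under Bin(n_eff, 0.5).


Step 1: Discard zero differences. Original n = 10; n_eff = number of nonzero differences = 10.
Nonzero differences (with sign): +6, +7, -5, +5, +2, +9, +5, +3, +4, +9
Step 2: Count signs: positive = 9, negative = 1.
Step 3: Under H0: P(positive) = 0.5, so the number of positives S ~ Bin(10, 0.5).
Step 4: Two-sided exact p-value = sum of Bin(10,0.5) probabilities at or below the observed probability = 0.021484.
Step 5: alpha = 0.05. reject H0.

n_eff = 10, pos = 9, neg = 1, p = 0.021484, reject H0.


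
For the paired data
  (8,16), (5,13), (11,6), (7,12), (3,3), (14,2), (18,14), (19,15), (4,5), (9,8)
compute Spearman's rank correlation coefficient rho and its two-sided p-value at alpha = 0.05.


Step 1: Rank x and y separately (midranks; no ties here).
rank(x): 8->5, 5->3, 11->7, 7->4, 3->1, 14->8, 18->9, 19->10, 4->2, 9->6
rank(y): 16->10, 13->7, 6->4, 12->6, 3->2, 2->1, 14->8, 15->9, 5->3, 8->5
Step 2: d_i = R_x(i) - R_y(i); compute d_i^2.
  (5-10)^2=25, (3-7)^2=16, (7-4)^2=9, (4-6)^2=4, (1-2)^2=1, (8-1)^2=49, (9-8)^2=1, (10-9)^2=1, (2-3)^2=1, (6-5)^2=1
sum(d^2) = 108.
Step 3: rho = 1 - 6*108 / (10*(10^2 - 1)) = 1 - 648/990 = 0.345455.
Step 4: Under H0, t = rho * sqrt((n-2)/(1-rho^2)) = 1.0412 ~ t(8).
Step 5: Two-sided p-value from the t-distribution with 8 df = 0.328227.
Step 6: alpha = 0.05. fail to reject H0.

rho = 0.3455, p = 0.328227, fail to reject H0 at alpha = 0.05.


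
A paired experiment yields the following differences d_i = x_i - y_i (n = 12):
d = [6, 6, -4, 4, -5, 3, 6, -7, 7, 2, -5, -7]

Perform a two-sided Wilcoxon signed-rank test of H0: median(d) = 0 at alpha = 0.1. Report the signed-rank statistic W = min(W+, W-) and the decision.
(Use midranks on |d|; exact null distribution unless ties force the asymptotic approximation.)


Step 1: Drop any zero differences (none here) and take |d_i|.
|d| = [6, 6, 4, 4, 5, 3, 6, 7, 7, 2, 5, 7]
Step 2: Midrank |d_i| (ties get averaged ranks).
ranks: |6|->8, |6|->8, |4|->3.5, |4|->3.5, |5|->5.5, |3|->2, |6|->8, |7|->11, |7|->11, |2|->1, |5|->5.5, |7|->11
Step 3: Attach original signs; sum ranks with positive sign and with negative sign.
W+ = 8 + 8 + 3.5 + 2 + 8 + 11 + 1 = 41.5
W- = 3.5 + 5.5 + 11 + 5.5 + 11 = 36.5
(Check: W+ + W- = 78 should equal n(n+1)/2 = 78.)
Step 4: Test statistic W = min(W+, W-) = 36.5.
Step 5: Ties in |d|, so use the tie-corrected normal approximation.
        E[W] = n(n+1)/4 = 12*13/4 = 39.
        Tie groups: |d|=4 (t=2), |d|=5 (t=2), |d|=6 (t=3), |d|=7 (t=3); sum(t^3 - t) = 60.
        Var[W] = n(n+1)(2n+1)/24 - sum(t^3-t)/48 = 3900/24 - 60/48 = 161.25.
        z = (W - E[W]) / sqrt(Var[W]) = (36.5 - 39) / 12.6984 = -0.1969.
        Two-sided p = 2*Phi(z) = 0.843926.
Step 6: alpha = 0.1. fail to reject H0.

W+ = 41.5, W- = 36.5, W = min = 36.5, p = 0.843926, fail to reject H0.


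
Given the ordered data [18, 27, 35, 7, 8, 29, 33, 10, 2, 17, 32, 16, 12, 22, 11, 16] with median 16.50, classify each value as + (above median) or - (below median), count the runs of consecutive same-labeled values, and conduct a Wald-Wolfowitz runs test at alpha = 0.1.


Step 1: Compute median = 16.50; label A = above, B = below.
Labels in order: AAABBAABBAABBABB  (n_A = 8, n_B = 8)
Step 2: Count runs R = 8.
Step 3: Under H0 (random ordering), E[R] = 2*n_A*n_B/(n_A+n_B) + 1 = 2*8*8/16 + 1 = 9.0000.
        Var[R] = 2*n_A*n_B*(2*n_A*n_B - n_A - n_B) / ((n_A+n_B)^2 * (n_A+n_B-1)) = 14336/3840 = 3.7333.
        SD[R] = 1.9322.
Step 4: Continuity-corrected z = (R + 0.5 - E[R]) / SD[R] = (8 + 0.5 - 9.0000) / 1.9322 = -0.2588.
Step 5: Two-sided p-value via normal approximation = 2*(1 - Phi(|z|)) = 0.795809.
Step 6: alpha = 0.1. fail to reject H0.

R = 8, z = -0.2588, p = 0.795809, fail to reject H0.


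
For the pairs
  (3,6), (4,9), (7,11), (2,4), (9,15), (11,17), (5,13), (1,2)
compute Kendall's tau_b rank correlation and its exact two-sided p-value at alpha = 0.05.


Step 1: Enumerate the 28 unordered pairs (i,j) with i<j and classify each by sign(x_j-x_i) * sign(y_j-y_i).
  (1,2):dx=+1,dy=+3->C; (1,3):dx=+4,dy=+5->C; (1,4):dx=-1,dy=-2->C; (1,5):dx=+6,dy=+9->C
  (1,6):dx=+8,dy=+11->C; (1,7):dx=+2,dy=+7->C; (1,8):dx=-2,dy=-4->C; (2,3):dx=+3,dy=+2->C
  (2,4):dx=-2,dy=-5->C; (2,5):dx=+5,dy=+6->C; (2,6):dx=+7,dy=+8->C; (2,7):dx=+1,dy=+4->C
  (2,8):dx=-3,dy=-7->C; (3,4):dx=-5,dy=-7->C; (3,5):dx=+2,dy=+4->C; (3,6):dx=+4,dy=+6->C
  (3,7):dx=-2,dy=+2->D; (3,8):dx=-6,dy=-9->C; (4,5):dx=+7,dy=+11->C; (4,6):dx=+9,dy=+13->C
  (4,7):dx=+3,dy=+9->C; (4,8):dx=-1,dy=-2->C; (5,6):dx=+2,dy=+2->C; (5,7):dx=-4,dy=-2->C
  (5,8):dx=-8,dy=-13->C; (6,7):dx=-6,dy=-4->C; (6,8):dx=-10,dy=-15->C; (7,8):dx=-4,dy=-11->C
Step 2: C = 27, D = 1, total pairs = 28.
Step 3: tau = (C - D)/(n(n-1)/2) = (27 - 1)/28 = 0.928571.
Step 4: Exact two-sided p-value (enumerate n! = 40320 permutations of y under H0): p = 0.000397.
Step 5: alpha = 0.05. reject H0.

tau_b = 0.9286 (C=27, D=1), p = 0.000397, reject H0.


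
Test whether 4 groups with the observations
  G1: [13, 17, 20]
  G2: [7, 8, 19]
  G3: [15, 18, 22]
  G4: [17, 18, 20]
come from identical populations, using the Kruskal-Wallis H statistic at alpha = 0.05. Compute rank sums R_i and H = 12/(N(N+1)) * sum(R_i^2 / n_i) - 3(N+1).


Step 1: Combine all N = 12 observations and assign midranks.
sorted (value, group, rank): (7,G2,1), (8,G2,2), (13,G1,3), (15,G3,4), (17,G1,5.5), (17,G4,5.5), (18,G3,7.5), (18,G4,7.5), (19,G2,9), (20,G1,10.5), (20,G4,10.5), (22,G3,12)
Step 2: Sum ranks within each group.
R_1 = 19 (n_1 = 3)
R_2 = 12 (n_2 = 3)
R_3 = 23.5 (n_3 = 3)
R_4 = 23.5 (n_4 = 3)
Step 3: H = 12/(N(N+1)) * sum(R_i^2/n_i) - 3(N+1)
     = 12/(12*13) * (19^2/3 + 12^2/3 + 23.5^2/3 + 23.5^2/3) - 3*13
     = 0.076923 * 536.5 - 39
     = 2.269231.
Step 4: Ties present; correction factor C = 1 - 18/(12^3 - 12) = 0.989510. Corrected H = 2.269231 / 0.989510 = 2.293286.
Step 5: Under H0, H ~ chi^2(3); p-value = 0.513808.
Step 6: alpha = 0.05. fail to reject H0.

H = 2.2933, df = 3, p = 0.513808, fail to reject H0.


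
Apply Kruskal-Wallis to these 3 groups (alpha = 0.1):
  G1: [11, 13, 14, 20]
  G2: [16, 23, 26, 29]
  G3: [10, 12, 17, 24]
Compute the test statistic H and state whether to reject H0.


Step 1: Combine all N = 12 observations and assign midranks.
sorted (value, group, rank): (10,G3,1), (11,G1,2), (12,G3,3), (13,G1,4), (14,G1,5), (16,G2,6), (17,G3,7), (20,G1,8), (23,G2,9), (24,G3,10), (26,G2,11), (29,G2,12)
Step 2: Sum ranks within each group.
R_1 = 19 (n_1 = 4)
R_2 = 38 (n_2 = 4)
R_3 = 21 (n_3 = 4)
Step 3: H = 12/(N(N+1)) * sum(R_i^2/n_i) - 3(N+1)
     = 12/(12*13) * (19^2/4 + 38^2/4 + 21^2/4) - 3*13
     = 0.076923 * 561.5 - 39
     = 4.192308.
Step 4: No ties, so H is used without correction.
Step 5: Under H0, H ~ chi^2(2); p-value = 0.122928.
Step 6: alpha = 0.1. fail to reject H0.

H = 4.1923, df = 2, p = 0.122928, fail to reject H0.


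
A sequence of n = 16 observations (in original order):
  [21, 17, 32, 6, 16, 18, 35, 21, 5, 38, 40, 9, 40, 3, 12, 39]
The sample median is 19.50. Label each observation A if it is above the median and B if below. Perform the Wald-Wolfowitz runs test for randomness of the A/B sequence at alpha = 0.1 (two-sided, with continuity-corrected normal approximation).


Step 1: Compute median = 19.50; label A = above, B = below.
Labels in order: ABABBBAABAABABBA  (n_A = 8, n_B = 8)
Step 2: Count runs R = 11.
Step 3: Under H0 (random ordering), E[R] = 2*n_A*n_B/(n_A+n_B) + 1 = 2*8*8/16 + 1 = 9.0000.
        Var[R] = 2*n_A*n_B*(2*n_A*n_B - n_A - n_B) / ((n_A+n_B)^2 * (n_A+n_B-1)) = 14336/3840 = 3.7333.
        SD[R] = 1.9322.
Step 4: Continuity-corrected z = (R - 0.5 - E[R]) / SD[R] = (11 - 0.5 - 9.0000) / 1.9322 = 0.7763.
Step 5: Two-sided p-value via normal approximation = 2*(1 - Phi(|z|)) = 0.437558.
Step 6: alpha = 0.1. fail to reject H0.

R = 11, z = 0.7763, p = 0.437558, fail to reject H0.


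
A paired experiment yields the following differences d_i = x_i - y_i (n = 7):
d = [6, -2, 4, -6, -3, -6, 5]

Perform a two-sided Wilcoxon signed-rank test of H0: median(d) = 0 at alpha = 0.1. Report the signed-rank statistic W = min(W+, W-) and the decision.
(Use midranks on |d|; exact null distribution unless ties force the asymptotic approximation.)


Step 1: Drop any zero differences (none here) and take |d_i|.
|d| = [6, 2, 4, 6, 3, 6, 5]
Step 2: Midrank |d_i| (ties get averaged ranks).
ranks: |6|->6, |2|->1, |4|->3, |6|->6, |3|->2, |6|->6, |5|->4
Step 3: Attach original signs; sum ranks with positive sign and with negative sign.
W+ = 6 + 3 + 4 = 13
W- = 1 + 6 + 2 + 6 = 15
(Check: W+ + W- = 28 should equal n(n+1)/2 = 28.)
Step 4: Test statistic W = min(W+, W-) = 13.
Step 5: Ties in |d|, so use the tie-corrected normal approximation.
        E[W] = n(n+1)/4 = 7*8/4 = 14.
        Tie groups: |d|=6 (t=3); sum(t^3 - t) = 24.
        Var[W] = n(n+1)(2n+1)/24 - sum(t^3-t)/48 = 840/24 - 24/48 = 34.5.
        z = (W - E[W]) / sqrt(Var[W]) = (13 - 14) / 5.8737 = -0.1703.
        Two-sided p = 2*Phi(z) = 0.864813.
Step 6: alpha = 0.1. fail to reject H0.

W+ = 13, W- = 15, W = min = 13, p = 0.864813, fail to reject H0.


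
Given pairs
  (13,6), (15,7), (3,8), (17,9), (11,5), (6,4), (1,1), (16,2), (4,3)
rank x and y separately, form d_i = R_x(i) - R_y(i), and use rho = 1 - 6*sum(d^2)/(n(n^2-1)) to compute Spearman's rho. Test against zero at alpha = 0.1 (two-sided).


Step 1: Rank x and y separately (midranks; no ties here).
rank(x): 13->6, 15->7, 3->2, 17->9, 11->5, 6->4, 1->1, 16->8, 4->3
rank(y): 6->6, 7->7, 8->8, 9->9, 5->5, 4->4, 1->1, 2->2, 3->3
Step 2: d_i = R_x(i) - R_y(i); compute d_i^2.
  (6-6)^2=0, (7-7)^2=0, (2-8)^2=36, (9-9)^2=0, (5-5)^2=0, (4-4)^2=0, (1-1)^2=0, (8-2)^2=36, (3-3)^2=0
sum(d^2) = 72.
Step 3: rho = 1 - 6*72 / (9*(9^2 - 1)) = 1 - 432/720 = 0.400000.
Step 4: Under H0, t = rho * sqrt((n-2)/(1-rho^2)) = 1.1547 ~ t(7).
Step 5: Two-sided p-value from the t-distribution with 7 df = 0.286105.
Step 6: alpha = 0.1. fail to reject H0.

rho = 0.4000, p = 0.286105, fail to reject H0 at alpha = 0.1.


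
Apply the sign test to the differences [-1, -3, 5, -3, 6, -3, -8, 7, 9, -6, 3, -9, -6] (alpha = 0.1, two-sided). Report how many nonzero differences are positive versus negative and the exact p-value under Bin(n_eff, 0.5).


Step 1: Discard zero differences. Original n = 13; n_eff = number of nonzero differences = 13.
Nonzero differences (with sign): -1, -3, +5, -3, +6, -3, -8, +7, +9, -6, +3, -9, -6
Step 2: Count signs: positive = 5, negative = 8.
Step 3: Under H0: P(positive) = 0.5, so the number of positives S ~ Bin(13, 0.5).
Step 4: Two-sided exact p-value = sum of Bin(13,0.5) probabilities at or below the observed probability = 0.581055.
Step 5: alpha = 0.1. fail to reject H0.

n_eff = 13, pos = 5, neg = 8, p = 0.581055, fail to reject H0.


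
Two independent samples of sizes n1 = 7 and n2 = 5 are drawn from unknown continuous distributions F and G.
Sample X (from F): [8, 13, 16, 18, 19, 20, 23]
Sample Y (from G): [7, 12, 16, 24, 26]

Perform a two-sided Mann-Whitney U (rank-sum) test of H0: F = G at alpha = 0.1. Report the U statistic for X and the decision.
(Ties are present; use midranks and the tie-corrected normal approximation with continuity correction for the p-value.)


Step 1: Combine and sort all 12 observations; assign midranks.
sorted (value, group): (7,Y), (8,X), (12,Y), (13,X), (16,X), (16,Y), (18,X), (19,X), (20,X), (23,X), (24,Y), (26,Y)
ranks: 7->1, 8->2, 12->3, 13->4, 16->5.5, 16->5.5, 18->7, 19->8, 20->9, 23->10, 24->11, 26->12
Step 2: Rank sum for X: R1 = 2 + 4 + 5.5 + 7 + 8 + 9 + 10 = 45.5.
Step 3: U_X = R1 - n1(n1+1)/2 = 45.5 - 7*8/2 = 45.5 - 28 = 17.5.
       U_Y = n1*n2 - U_X = 35 - 17.5 = 17.5.
Step 4: Ties are present, so use the tie-corrected normal approximation (with continuity correction) for the p-value.
Step 5: p-value = 1.000000; compare to alpha = 0.1. fail to reject H0.

U_X = 17.5, p = 1.000000, fail to reject H0 at alpha = 0.1.


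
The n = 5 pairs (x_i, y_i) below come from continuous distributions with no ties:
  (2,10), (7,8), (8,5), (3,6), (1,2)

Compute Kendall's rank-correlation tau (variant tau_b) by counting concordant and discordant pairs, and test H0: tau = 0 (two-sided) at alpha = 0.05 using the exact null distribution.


Step 1: Enumerate the 10 unordered pairs (i,j) with i<j and classify each by sign(x_j-x_i) * sign(y_j-y_i).
  (1,2):dx=+5,dy=-2->D; (1,3):dx=+6,dy=-5->D; (1,4):dx=+1,dy=-4->D; (1,5):dx=-1,dy=-8->C
  (2,3):dx=+1,dy=-3->D; (2,4):dx=-4,dy=-2->C; (2,5):dx=-6,dy=-6->C; (3,4):dx=-5,dy=+1->D
  (3,5):dx=-7,dy=-3->C; (4,5):dx=-2,dy=-4->C
Step 2: C = 5, D = 5, total pairs = 10.
Step 3: tau = (C - D)/(n(n-1)/2) = (5 - 5)/10 = 0.000000.
Step 4: Exact two-sided p-value (enumerate n! = 120 permutations of y under H0): p = 1.000000.
Step 5: alpha = 0.05. fail to reject H0.

tau_b = 0.0000 (C=5, D=5), p = 1.000000, fail to reject H0.


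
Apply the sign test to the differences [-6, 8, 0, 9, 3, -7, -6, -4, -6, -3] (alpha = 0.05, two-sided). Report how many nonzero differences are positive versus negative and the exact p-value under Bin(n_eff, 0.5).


Step 1: Discard zero differences. Original n = 10; n_eff = number of nonzero differences = 9.
Nonzero differences (with sign): -6, +8, +9, +3, -7, -6, -4, -6, -3
Step 2: Count signs: positive = 3, negative = 6.
Step 3: Under H0: P(positive) = 0.5, so the number of positives S ~ Bin(9, 0.5).
Step 4: Two-sided exact p-value = sum of Bin(9,0.5) probabilities at or below the observed probability = 0.507812.
Step 5: alpha = 0.05. fail to reject H0.

n_eff = 9, pos = 3, neg = 6, p = 0.507812, fail to reject H0.


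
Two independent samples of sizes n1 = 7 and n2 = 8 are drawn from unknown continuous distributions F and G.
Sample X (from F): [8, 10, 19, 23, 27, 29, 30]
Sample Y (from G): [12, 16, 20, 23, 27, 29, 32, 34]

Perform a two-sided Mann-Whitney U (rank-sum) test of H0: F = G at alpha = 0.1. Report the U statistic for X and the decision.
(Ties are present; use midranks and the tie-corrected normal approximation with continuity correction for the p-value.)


Step 1: Combine and sort all 15 observations; assign midranks.
sorted (value, group): (8,X), (10,X), (12,Y), (16,Y), (19,X), (20,Y), (23,X), (23,Y), (27,X), (27,Y), (29,X), (29,Y), (30,X), (32,Y), (34,Y)
ranks: 8->1, 10->2, 12->3, 16->4, 19->5, 20->6, 23->7.5, 23->7.5, 27->9.5, 27->9.5, 29->11.5, 29->11.5, 30->13, 32->14, 34->15
Step 2: Rank sum for X: R1 = 1 + 2 + 5 + 7.5 + 9.5 + 11.5 + 13 = 49.5.
Step 3: U_X = R1 - n1(n1+1)/2 = 49.5 - 7*8/2 = 49.5 - 28 = 21.5.
       U_Y = n1*n2 - U_X = 56 - 21.5 = 34.5.
Step 4: Ties are present, so use the tie-corrected normal approximation (with continuity correction) for the p-value.
Step 5: p-value = 0.486283; compare to alpha = 0.1. fail to reject H0.

U_X = 21.5, p = 0.486283, fail to reject H0 at alpha = 0.1.


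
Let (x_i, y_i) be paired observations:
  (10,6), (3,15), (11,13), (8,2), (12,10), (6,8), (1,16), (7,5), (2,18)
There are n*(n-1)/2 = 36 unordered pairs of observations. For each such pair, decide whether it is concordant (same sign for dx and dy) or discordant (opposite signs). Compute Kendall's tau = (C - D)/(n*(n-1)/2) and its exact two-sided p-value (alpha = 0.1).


Step 1: Enumerate the 36 unordered pairs (i,j) with i<j and classify each by sign(x_j-x_i) * sign(y_j-y_i).
  (1,2):dx=-7,dy=+9->D; (1,3):dx=+1,dy=+7->C; (1,4):dx=-2,dy=-4->C; (1,5):dx=+2,dy=+4->C
  (1,6):dx=-4,dy=+2->D; (1,7):dx=-9,dy=+10->D; (1,8):dx=-3,dy=-1->C; (1,9):dx=-8,dy=+12->D
  (2,3):dx=+8,dy=-2->D; (2,4):dx=+5,dy=-13->D; (2,5):dx=+9,dy=-5->D; (2,6):dx=+3,dy=-7->D
  (2,7):dx=-2,dy=+1->D; (2,8):dx=+4,dy=-10->D; (2,9):dx=-1,dy=+3->D; (3,4):dx=-3,dy=-11->C
  (3,5):dx=+1,dy=-3->D; (3,6):dx=-5,dy=-5->C; (3,7):dx=-10,dy=+3->D; (3,8):dx=-4,dy=-8->C
  (3,9):dx=-9,dy=+5->D; (4,5):dx=+4,dy=+8->C; (4,6):dx=-2,dy=+6->D; (4,7):dx=-7,dy=+14->D
  (4,8):dx=-1,dy=+3->D; (4,9):dx=-6,dy=+16->D; (5,6):dx=-6,dy=-2->C; (5,7):dx=-11,dy=+6->D
  (5,8):dx=-5,dy=-5->C; (5,9):dx=-10,dy=+8->D; (6,7):dx=-5,dy=+8->D; (6,8):dx=+1,dy=-3->D
  (6,9):dx=-4,dy=+10->D; (7,8):dx=+6,dy=-11->D; (7,9):dx=+1,dy=+2->C; (8,9):dx=-5,dy=+13->D
Step 2: C = 11, D = 25, total pairs = 36.
Step 3: tau = (C - D)/(n(n-1)/2) = (11 - 25)/36 = -0.388889.
Step 4: Exact two-sided p-value (enumerate n! = 362880 permutations of y under H0): p = 0.180181.
Step 5: alpha = 0.1. fail to reject H0.

tau_b = -0.3889 (C=11, D=25), p = 0.180181, fail to reject H0.


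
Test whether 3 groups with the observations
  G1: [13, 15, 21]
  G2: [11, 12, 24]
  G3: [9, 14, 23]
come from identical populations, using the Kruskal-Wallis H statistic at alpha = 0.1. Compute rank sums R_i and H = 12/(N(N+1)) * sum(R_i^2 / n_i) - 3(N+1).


Step 1: Combine all N = 9 observations and assign midranks.
sorted (value, group, rank): (9,G3,1), (11,G2,2), (12,G2,3), (13,G1,4), (14,G3,5), (15,G1,6), (21,G1,7), (23,G3,8), (24,G2,9)
Step 2: Sum ranks within each group.
R_1 = 17 (n_1 = 3)
R_2 = 14 (n_2 = 3)
R_3 = 14 (n_3 = 3)
Step 3: H = 12/(N(N+1)) * sum(R_i^2/n_i) - 3(N+1)
     = 12/(9*10) * (17^2/3 + 14^2/3 + 14^2/3) - 3*10
     = 0.133333 * 227 - 30
     = 0.266667.
Step 4: No ties, so H is used without correction.
Step 5: Under H0, H ~ chi^2(2); p-value = 0.875173.
Step 6: alpha = 0.1. fail to reject H0.

H = 0.2667, df = 2, p = 0.875173, fail to reject H0.


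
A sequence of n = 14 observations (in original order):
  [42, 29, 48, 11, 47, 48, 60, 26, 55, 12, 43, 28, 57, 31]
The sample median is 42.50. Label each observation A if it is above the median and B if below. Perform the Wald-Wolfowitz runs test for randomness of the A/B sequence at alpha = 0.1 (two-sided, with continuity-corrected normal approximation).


Step 1: Compute median = 42.50; label A = above, B = below.
Labels in order: BBABAAABABABAB  (n_A = 7, n_B = 7)
Step 2: Count runs R = 11.
Step 3: Under H0 (random ordering), E[R] = 2*n_A*n_B/(n_A+n_B) + 1 = 2*7*7/14 + 1 = 8.0000.
        Var[R] = 2*n_A*n_B*(2*n_A*n_B - n_A - n_B) / ((n_A+n_B)^2 * (n_A+n_B-1)) = 8232/2548 = 3.2308.
        SD[R] = 1.7974.
Step 4: Continuity-corrected z = (R - 0.5 - E[R]) / SD[R] = (11 - 0.5 - 8.0000) / 1.7974 = 1.3909.
Step 5: Two-sided p-value via normal approximation = 2*(1 - Phi(|z|)) = 0.164264.
Step 6: alpha = 0.1. fail to reject H0.

R = 11, z = 1.3909, p = 0.164264, fail to reject H0.


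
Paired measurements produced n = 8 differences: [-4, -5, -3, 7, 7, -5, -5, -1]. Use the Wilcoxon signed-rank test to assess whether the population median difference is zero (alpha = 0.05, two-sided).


Step 1: Drop any zero differences (none here) and take |d_i|.
|d| = [4, 5, 3, 7, 7, 5, 5, 1]
Step 2: Midrank |d_i| (ties get averaged ranks).
ranks: |4|->3, |5|->5, |3|->2, |7|->7.5, |7|->7.5, |5|->5, |5|->5, |1|->1
Step 3: Attach original signs; sum ranks with positive sign and with negative sign.
W+ = 7.5 + 7.5 = 15
W- = 3 + 5 + 2 + 5 + 5 + 1 = 21
(Check: W+ + W- = 36 should equal n(n+1)/2 = 36.)
Step 4: Test statistic W = min(W+, W-) = 15.
Step 5: Ties in |d|, so use the tie-corrected normal approximation.
        E[W] = n(n+1)/4 = 8*9/4 = 18.
        Tie groups: |d|=5 (t=3), |d|=7 (t=2); sum(t^3 - t) = 30.
        Var[W] = n(n+1)(2n+1)/24 - sum(t^3-t)/48 = 1224/24 - 30/48 = 50.375.
        z = (W - E[W]) / sqrt(Var[W]) = (15 - 18) / 7.0975 = -0.4227.
        Two-sided p = 2*Phi(z) = 0.672527.
Step 6: alpha = 0.05. fail to reject H0.

W+ = 15, W- = 21, W = min = 15, p = 0.672527, fail to reject H0.


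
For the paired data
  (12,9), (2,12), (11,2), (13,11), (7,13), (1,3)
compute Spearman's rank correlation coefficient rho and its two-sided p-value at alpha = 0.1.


Step 1: Rank x and y separately (midranks; no ties here).
rank(x): 12->5, 2->2, 11->4, 13->6, 7->3, 1->1
rank(y): 9->3, 12->5, 2->1, 11->4, 13->6, 3->2
Step 2: d_i = R_x(i) - R_y(i); compute d_i^2.
  (5-3)^2=4, (2-5)^2=9, (4-1)^2=9, (6-4)^2=4, (3-6)^2=9, (1-2)^2=1
sum(d^2) = 36.
Step 3: rho = 1 - 6*36 / (6*(6^2 - 1)) = 1 - 216/210 = -0.028571.
Step 4: Under H0, t = rho * sqrt((n-2)/(1-rho^2)) = -0.0572 ~ t(4).
Step 5: Two-sided p-value from the t-distribution with 4 df = 0.957155.
Step 6: alpha = 0.1. fail to reject H0.

rho = -0.0286, p = 0.957155, fail to reject H0 at alpha = 0.1.


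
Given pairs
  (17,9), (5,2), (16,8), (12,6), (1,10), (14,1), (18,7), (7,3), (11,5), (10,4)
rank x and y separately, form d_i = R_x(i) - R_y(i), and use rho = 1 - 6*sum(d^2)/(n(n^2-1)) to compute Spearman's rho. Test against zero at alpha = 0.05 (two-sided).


Step 1: Rank x and y separately (midranks; no ties here).
rank(x): 17->9, 5->2, 16->8, 12->6, 1->1, 14->7, 18->10, 7->3, 11->5, 10->4
rank(y): 9->9, 2->2, 8->8, 6->6, 10->10, 1->1, 7->7, 3->3, 5->5, 4->4
Step 2: d_i = R_x(i) - R_y(i); compute d_i^2.
  (9-9)^2=0, (2-2)^2=0, (8-8)^2=0, (6-6)^2=0, (1-10)^2=81, (7-1)^2=36, (10-7)^2=9, (3-3)^2=0, (5-5)^2=0, (4-4)^2=0
sum(d^2) = 126.
Step 3: rho = 1 - 6*126 / (10*(10^2 - 1)) = 1 - 756/990 = 0.236364.
Step 4: Under H0, t = rho * sqrt((n-2)/(1-rho^2)) = 0.6880 ~ t(8).
Step 5: Two-sided p-value from the t-distribution with 8 df = 0.510885.
Step 6: alpha = 0.05. fail to reject H0.

rho = 0.2364, p = 0.510885, fail to reject H0 at alpha = 0.05.


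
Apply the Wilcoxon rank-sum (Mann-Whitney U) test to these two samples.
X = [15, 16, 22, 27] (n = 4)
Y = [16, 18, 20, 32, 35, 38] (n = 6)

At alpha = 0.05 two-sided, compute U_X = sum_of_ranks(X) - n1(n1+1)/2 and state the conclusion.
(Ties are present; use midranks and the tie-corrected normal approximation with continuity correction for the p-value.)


Step 1: Combine and sort all 10 observations; assign midranks.
sorted (value, group): (15,X), (16,X), (16,Y), (18,Y), (20,Y), (22,X), (27,X), (32,Y), (35,Y), (38,Y)
ranks: 15->1, 16->2.5, 16->2.5, 18->4, 20->5, 22->6, 27->7, 32->8, 35->9, 38->10
Step 2: Rank sum for X: R1 = 1 + 2.5 + 6 + 7 = 16.5.
Step 3: U_X = R1 - n1(n1+1)/2 = 16.5 - 4*5/2 = 16.5 - 10 = 6.5.
       U_Y = n1*n2 - U_X = 24 - 6.5 = 17.5.
Step 4: Ties are present, so use the tie-corrected normal approximation (with continuity correction) for the p-value.
Step 5: p-value = 0.284958; compare to alpha = 0.05. fail to reject H0.

U_X = 6.5, p = 0.284958, fail to reject H0 at alpha = 0.05.


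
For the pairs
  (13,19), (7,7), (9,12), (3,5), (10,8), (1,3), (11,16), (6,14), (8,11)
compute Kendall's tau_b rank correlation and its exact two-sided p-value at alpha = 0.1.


Step 1: Enumerate the 36 unordered pairs (i,j) with i<j and classify each by sign(x_j-x_i) * sign(y_j-y_i).
  (1,2):dx=-6,dy=-12->C; (1,3):dx=-4,dy=-7->C; (1,4):dx=-10,dy=-14->C; (1,5):dx=-3,dy=-11->C
  (1,6):dx=-12,dy=-16->C; (1,7):dx=-2,dy=-3->C; (1,8):dx=-7,dy=-5->C; (1,9):dx=-5,dy=-8->C
  (2,3):dx=+2,dy=+5->C; (2,4):dx=-4,dy=-2->C; (2,5):dx=+3,dy=+1->C; (2,6):dx=-6,dy=-4->C
  (2,7):dx=+4,dy=+9->C; (2,8):dx=-1,dy=+7->D; (2,9):dx=+1,dy=+4->C; (3,4):dx=-6,dy=-7->C
  (3,5):dx=+1,dy=-4->D; (3,6):dx=-8,dy=-9->C; (3,7):dx=+2,dy=+4->C; (3,8):dx=-3,dy=+2->D
  (3,9):dx=-1,dy=-1->C; (4,5):dx=+7,dy=+3->C; (4,6):dx=-2,dy=-2->C; (4,7):dx=+8,dy=+11->C
  (4,8):dx=+3,dy=+9->C; (4,9):dx=+5,dy=+6->C; (5,6):dx=-9,dy=-5->C; (5,7):dx=+1,dy=+8->C
  (5,8):dx=-4,dy=+6->D; (5,9):dx=-2,dy=+3->D; (6,7):dx=+10,dy=+13->C; (6,8):dx=+5,dy=+11->C
  (6,9):dx=+7,dy=+8->C; (7,8):dx=-5,dy=-2->C; (7,9):dx=-3,dy=-5->C; (8,9):dx=+2,dy=-3->D
Step 2: C = 30, D = 6, total pairs = 36.
Step 3: tau = (C - D)/(n(n-1)/2) = (30 - 6)/36 = 0.666667.
Step 4: Exact two-sided p-value (enumerate n! = 362880 permutations of y under H0): p = 0.012665.
Step 5: alpha = 0.1. reject H0.

tau_b = 0.6667 (C=30, D=6), p = 0.012665, reject H0.


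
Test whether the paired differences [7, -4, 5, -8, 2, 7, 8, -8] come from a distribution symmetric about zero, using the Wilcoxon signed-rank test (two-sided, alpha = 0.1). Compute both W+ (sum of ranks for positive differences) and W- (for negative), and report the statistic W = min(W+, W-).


Step 1: Drop any zero differences (none here) and take |d_i|.
|d| = [7, 4, 5, 8, 2, 7, 8, 8]
Step 2: Midrank |d_i| (ties get averaged ranks).
ranks: |7|->4.5, |4|->2, |5|->3, |8|->7, |2|->1, |7|->4.5, |8|->7, |8|->7
Step 3: Attach original signs; sum ranks with positive sign and with negative sign.
W+ = 4.5 + 3 + 1 + 4.5 + 7 = 20
W- = 2 + 7 + 7 = 16
(Check: W+ + W- = 36 should equal n(n+1)/2 = 36.)
Step 4: Test statistic W = min(W+, W-) = 16.
Step 5: Ties in |d|, so use the tie-corrected normal approximation.
        E[W] = n(n+1)/4 = 8*9/4 = 18.
        Tie groups: |d|=7 (t=2), |d|=8 (t=3); sum(t^3 - t) = 30.
        Var[W] = n(n+1)(2n+1)/24 - sum(t^3-t)/48 = 1224/24 - 30/48 = 50.375.
        z = (W - E[W]) / sqrt(Var[W]) = (16 - 18) / 7.0975 = -0.2818.
        Two-sided p = 2*Phi(z) = 0.778106.
Step 6: alpha = 0.1. fail to reject H0.

W+ = 20, W- = 16, W = min = 16, p = 0.778106, fail to reject H0.


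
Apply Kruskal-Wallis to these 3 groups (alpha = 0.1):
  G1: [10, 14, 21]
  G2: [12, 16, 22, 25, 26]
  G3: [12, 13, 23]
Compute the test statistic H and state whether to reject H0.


Step 1: Combine all N = 11 observations and assign midranks.
sorted (value, group, rank): (10,G1,1), (12,G2,2.5), (12,G3,2.5), (13,G3,4), (14,G1,5), (16,G2,6), (21,G1,7), (22,G2,8), (23,G3,9), (25,G2,10), (26,G2,11)
Step 2: Sum ranks within each group.
R_1 = 13 (n_1 = 3)
R_2 = 37.5 (n_2 = 5)
R_3 = 15.5 (n_3 = 3)
Step 3: H = 12/(N(N+1)) * sum(R_i^2/n_i) - 3(N+1)
     = 12/(11*12) * (13^2/3 + 37.5^2/5 + 15.5^2/3) - 3*12
     = 0.090909 * 417.667 - 36
     = 1.969697.
Step 4: Ties present; correction factor C = 1 - 6/(11^3 - 11) = 0.995455. Corrected H = 1.969697 / 0.995455 = 1.978691.
Step 5: Under H0, H ~ chi^2(2); p-value = 0.371820.
Step 6: alpha = 0.1. fail to reject H0.

H = 1.9787, df = 2, p = 0.371820, fail to reject H0.


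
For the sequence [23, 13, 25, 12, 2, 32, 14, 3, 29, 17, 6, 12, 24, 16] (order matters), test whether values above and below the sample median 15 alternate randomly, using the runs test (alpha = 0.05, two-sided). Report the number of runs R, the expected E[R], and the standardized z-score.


Step 1: Compute median = 15; label A = above, B = below.
Labels in order: ABABBABBAABBAA  (n_A = 7, n_B = 7)
Step 2: Count runs R = 9.
Step 3: Under H0 (random ordering), E[R] = 2*n_A*n_B/(n_A+n_B) + 1 = 2*7*7/14 + 1 = 8.0000.
        Var[R] = 2*n_A*n_B*(2*n_A*n_B - n_A - n_B) / ((n_A+n_B)^2 * (n_A+n_B-1)) = 8232/2548 = 3.2308.
        SD[R] = 1.7974.
Step 4: Continuity-corrected z = (R - 0.5 - E[R]) / SD[R] = (9 - 0.5 - 8.0000) / 1.7974 = 0.2782.
Step 5: Two-sided p-value via normal approximation = 2*(1 - Phi(|z|)) = 0.780879.
Step 6: alpha = 0.05. fail to reject H0.

R = 9, z = 0.2782, p = 0.780879, fail to reject H0.


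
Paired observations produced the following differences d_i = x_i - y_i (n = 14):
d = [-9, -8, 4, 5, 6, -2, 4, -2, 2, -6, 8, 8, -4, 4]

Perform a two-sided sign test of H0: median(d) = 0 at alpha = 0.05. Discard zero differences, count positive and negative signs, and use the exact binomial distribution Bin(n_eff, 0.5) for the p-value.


Step 1: Discard zero differences. Original n = 14; n_eff = number of nonzero differences = 14.
Nonzero differences (with sign): -9, -8, +4, +5, +6, -2, +4, -2, +2, -6, +8, +8, -4, +4
Step 2: Count signs: positive = 8, negative = 6.
Step 3: Under H0: P(positive) = 0.5, so the number of positives S ~ Bin(14, 0.5).
Step 4: Two-sided exact p-value = sum of Bin(14,0.5) probabilities at or below the observed probability = 0.790527.
Step 5: alpha = 0.05. fail to reject H0.

n_eff = 14, pos = 8, neg = 6, p = 0.790527, fail to reject H0.


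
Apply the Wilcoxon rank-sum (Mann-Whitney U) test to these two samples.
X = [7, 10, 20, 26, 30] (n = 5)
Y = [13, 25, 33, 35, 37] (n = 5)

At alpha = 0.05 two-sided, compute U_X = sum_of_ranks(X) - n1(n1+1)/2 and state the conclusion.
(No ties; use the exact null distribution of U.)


Step 1: Combine and sort all 10 observations; assign midranks.
sorted (value, group): (7,X), (10,X), (13,Y), (20,X), (25,Y), (26,X), (30,X), (33,Y), (35,Y), (37,Y)
ranks: 7->1, 10->2, 13->3, 20->4, 25->5, 26->6, 30->7, 33->8, 35->9, 37->10
Step 2: Rank sum for X: R1 = 1 + 2 + 4 + 6 + 7 = 20.
Step 3: U_X = R1 - n1(n1+1)/2 = 20 - 5*6/2 = 20 - 15 = 5.
       U_Y = n1*n2 - U_X = 25 - 5 = 20.
Step 4: No ties, so the exact null distribution of U (based on enumerating the C(10,5) = 252 equally likely rank assignments) gives the two-sided p-value.
Step 5: p-value = 0.150794; compare to alpha = 0.05. fail to reject H0.

U_X = 5, p = 0.150794, fail to reject H0 at alpha = 0.05.


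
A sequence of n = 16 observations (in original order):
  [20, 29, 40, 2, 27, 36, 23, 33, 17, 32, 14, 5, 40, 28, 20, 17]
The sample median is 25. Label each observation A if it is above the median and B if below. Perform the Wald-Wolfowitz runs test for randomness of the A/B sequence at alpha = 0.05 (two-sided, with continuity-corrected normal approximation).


Step 1: Compute median = 25; label A = above, B = below.
Labels in order: BAABAABABABBAABB  (n_A = 8, n_B = 8)
Step 2: Count runs R = 11.
Step 3: Under H0 (random ordering), E[R] = 2*n_A*n_B/(n_A+n_B) + 1 = 2*8*8/16 + 1 = 9.0000.
        Var[R] = 2*n_A*n_B*(2*n_A*n_B - n_A - n_B) / ((n_A+n_B)^2 * (n_A+n_B-1)) = 14336/3840 = 3.7333.
        SD[R] = 1.9322.
Step 4: Continuity-corrected z = (R - 0.5 - E[R]) / SD[R] = (11 - 0.5 - 9.0000) / 1.9322 = 0.7763.
Step 5: Two-sided p-value via normal approximation = 2*(1 - Phi(|z|)) = 0.437558.
Step 6: alpha = 0.05. fail to reject H0.

R = 11, z = 0.7763, p = 0.437558, fail to reject H0.


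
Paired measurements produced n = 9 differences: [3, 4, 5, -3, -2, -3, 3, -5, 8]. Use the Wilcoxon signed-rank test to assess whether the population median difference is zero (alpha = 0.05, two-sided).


Step 1: Drop any zero differences (none here) and take |d_i|.
|d| = [3, 4, 5, 3, 2, 3, 3, 5, 8]
Step 2: Midrank |d_i| (ties get averaged ranks).
ranks: |3|->3.5, |4|->6, |5|->7.5, |3|->3.5, |2|->1, |3|->3.5, |3|->3.5, |5|->7.5, |8|->9
Step 3: Attach original signs; sum ranks with positive sign and with negative sign.
W+ = 3.5 + 6 + 7.5 + 3.5 + 9 = 29.5
W- = 3.5 + 1 + 3.5 + 7.5 = 15.5
(Check: W+ + W- = 45 should equal n(n+1)/2 = 45.)
Step 4: Test statistic W = min(W+, W-) = 15.5.
Step 5: Ties in |d|, so use the tie-corrected normal approximation.
        E[W] = n(n+1)/4 = 9*10/4 = 22.5.
        Tie groups: |d|=3 (t=4), |d|=5 (t=2); sum(t^3 - t) = 66.
        Var[W] = n(n+1)(2n+1)/24 - sum(t^3-t)/48 = 1710/24 - 66/48 = 69.875.
        z = (W - E[W]) / sqrt(Var[W]) = (15.5 - 22.5) / 8.3591 = -0.8374.
        Two-sided p = 2*Phi(z) = 0.402363.
Step 6: alpha = 0.05. fail to reject H0.

W+ = 29.5, W- = 15.5, W = min = 15.5, p = 0.402363, fail to reject H0.


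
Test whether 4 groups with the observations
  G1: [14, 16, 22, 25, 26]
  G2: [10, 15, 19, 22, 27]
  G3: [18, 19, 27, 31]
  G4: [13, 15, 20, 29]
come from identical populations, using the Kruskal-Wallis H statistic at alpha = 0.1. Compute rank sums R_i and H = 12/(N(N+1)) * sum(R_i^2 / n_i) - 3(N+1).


Step 1: Combine all N = 18 observations and assign midranks.
sorted (value, group, rank): (10,G2,1), (13,G4,2), (14,G1,3), (15,G2,4.5), (15,G4,4.5), (16,G1,6), (18,G3,7), (19,G2,8.5), (19,G3,8.5), (20,G4,10), (22,G1,11.5), (22,G2,11.5), (25,G1,13), (26,G1,14), (27,G2,15.5), (27,G3,15.5), (29,G4,17), (31,G3,18)
Step 2: Sum ranks within each group.
R_1 = 47.5 (n_1 = 5)
R_2 = 41 (n_2 = 5)
R_3 = 49 (n_3 = 4)
R_4 = 33.5 (n_4 = 4)
Step 3: H = 12/(N(N+1)) * sum(R_i^2/n_i) - 3(N+1)
     = 12/(18*19) * (47.5^2/5 + 41^2/5 + 49^2/4 + 33.5^2/4) - 3*19
     = 0.035088 * 1668.26 - 57
     = 1.535526.
Step 4: Ties present; correction factor C = 1 - 24/(18^3 - 18) = 0.995872. Corrected H = 1.535526 / 0.995872 = 1.541891.
Step 5: Under H0, H ~ chi^2(3); p-value = 0.672636.
Step 6: alpha = 0.1. fail to reject H0.

H = 1.5419, df = 3, p = 0.672636, fail to reject H0.


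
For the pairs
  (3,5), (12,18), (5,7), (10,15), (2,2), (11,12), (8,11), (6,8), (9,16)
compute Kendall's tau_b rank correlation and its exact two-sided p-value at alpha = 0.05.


Step 1: Enumerate the 36 unordered pairs (i,j) with i<j and classify each by sign(x_j-x_i) * sign(y_j-y_i).
  (1,2):dx=+9,dy=+13->C; (1,3):dx=+2,dy=+2->C; (1,4):dx=+7,dy=+10->C; (1,5):dx=-1,dy=-3->C
  (1,6):dx=+8,dy=+7->C; (1,7):dx=+5,dy=+6->C; (1,8):dx=+3,dy=+3->C; (1,9):dx=+6,dy=+11->C
  (2,3):dx=-7,dy=-11->C; (2,4):dx=-2,dy=-3->C; (2,5):dx=-10,dy=-16->C; (2,6):dx=-1,dy=-6->C
  (2,7):dx=-4,dy=-7->C; (2,8):dx=-6,dy=-10->C; (2,9):dx=-3,dy=-2->C; (3,4):dx=+5,dy=+8->C
  (3,5):dx=-3,dy=-5->C; (3,6):dx=+6,dy=+5->C; (3,7):dx=+3,dy=+4->C; (3,8):dx=+1,dy=+1->C
  (3,9):dx=+4,dy=+9->C; (4,5):dx=-8,dy=-13->C; (4,6):dx=+1,dy=-3->D; (4,7):dx=-2,dy=-4->C
  (4,8):dx=-4,dy=-7->C; (4,9):dx=-1,dy=+1->D; (5,6):dx=+9,dy=+10->C; (5,7):dx=+6,dy=+9->C
  (5,8):dx=+4,dy=+6->C; (5,9):dx=+7,dy=+14->C; (6,7):dx=-3,dy=-1->C; (6,8):dx=-5,dy=-4->C
  (6,9):dx=-2,dy=+4->D; (7,8):dx=-2,dy=-3->C; (7,9):dx=+1,dy=+5->C; (8,9):dx=+3,dy=+8->C
Step 2: C = 33, D = 3, total pairs = 36.
Step 3: tau = (C - D)/(n(n-1)/2) = (33 - 3)/36 = 0.833333.
Step 4: Exact two-sided p-value (enumerate n! = 362880 permutations of y under H0): p = 0.000854.
Step 5: alpha = 0.05. reject H0.

tau_b = 0.8333 (C=33, D=3), p = 0.000854, reject H0.


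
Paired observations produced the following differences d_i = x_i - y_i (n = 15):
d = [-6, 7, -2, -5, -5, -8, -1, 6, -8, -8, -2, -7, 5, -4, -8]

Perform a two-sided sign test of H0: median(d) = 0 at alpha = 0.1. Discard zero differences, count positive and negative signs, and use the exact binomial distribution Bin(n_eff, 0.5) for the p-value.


Step 1: Discard zero differences. Original n = 15; n_eff = number of nonzero differences = 15.
Nonzero differences (with sign): -6, +7, -2, -5, -5, -8, -1, +6, -8, -8, -2, -7, +5, -4, -8
Step 2: Count signs: positive = 3, negative = 12.
Step 3: Under H0: P(positive) = 0.5, so the number of positives S ~ Bin(15, 0.5).
Step 4: Two-sided exact p-value = sum of Bin(15,0.5) probabilities at or below the observed probability = 0.035156.
Step 5: alpha = 0.1. reject H0.

n_eff = 15, pos = 3, neg = 12, p = 0.035156, reject H0.


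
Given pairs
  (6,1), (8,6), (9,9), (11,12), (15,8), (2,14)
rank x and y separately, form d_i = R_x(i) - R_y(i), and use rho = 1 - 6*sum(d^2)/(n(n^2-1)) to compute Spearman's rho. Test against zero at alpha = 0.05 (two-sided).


Step 1: Rank x and y separately (midranks; no ties here).
rank(x): 6->2, 8->3, 9->4, 11->5, 15->6, 2->1
rank(y): 1->1, 6->2, 9->4, 12->5, 8->3, 14->6
Step 2: d_i = R_x(i) - R_y(i); compute d_i^2.
  (2-1)^2=1, (3-2)^2=1, (4-4)^2=0, (5-5)^2=0, (6-3)^2=9, (1-6)^2=25
sum(d^2) = 36.
Step 3: rho = 1 - 6*36 / (6*(6^2 - 1)) = 1 - 216/210 = -0.028571.
Step 4: Under H0, t = rho * sqrt((n-2)/(1-rho^2)) = -0.0572 ~ t(4).
Step 5: Two-sided p-value from the t-distribution with 4 df = 0.957155.
Step 6: alpha = 0.05. fail to reject H0.

rho = -0.0286, p = 0.957155, fail to reject H0 at alpha = 0.05.


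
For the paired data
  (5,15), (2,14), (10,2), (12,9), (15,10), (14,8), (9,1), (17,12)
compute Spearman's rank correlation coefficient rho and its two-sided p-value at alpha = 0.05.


Step 1: Rank x and y separately (midranks; no ties here).
rank(x): 5->2, 2->1, 10->4, 12->5, 15->7, 14->6, 9->3, 17->8
rank(y): 15->8, 14->7, 2->2, 9->4, 10->5, 8->3, 1->1, 12->6
Step 2: d_i = R_x(i) - R_y(i); compute d_i^2.
  (2-8)^2=36, (1-7)^2=36, (4-2)^2=4, (5-4)^2=1, (7-5)^2=4, (6-3)^2=9, (3-1)^2=4, (8-6)^2=4
sum(d^2) = 98.
Step 3: rho = 1 - 6*98 / (8*(8^2 - 1)) = 1 - 588/504 = -0.166667.
Step 4: Under H0, t = rho * sqrt((n-2)/(1-rho^2)) = -0.4140 ~ t(6).
Step 5: Two-sided p-value from the t-distribution with 6 df = 0.693239.
Step 6: alpha = 0.05. fail to reject H0.

rho = -0.1667, p = 0.693239, fail to reject H0 at alpha = 0.05.


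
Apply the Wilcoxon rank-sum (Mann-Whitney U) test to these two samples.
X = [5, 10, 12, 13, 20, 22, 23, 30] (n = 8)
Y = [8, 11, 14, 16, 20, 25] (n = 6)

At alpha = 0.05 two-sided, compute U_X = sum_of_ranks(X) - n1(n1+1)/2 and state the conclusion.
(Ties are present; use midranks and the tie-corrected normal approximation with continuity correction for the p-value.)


Step 1: Combine and sort all 14 observations; assign midranks.
sorted (value, group): (5,X), (8,Y), (10,X), (11,Y), (12,X), (13,X), (14,Y), (16,Y), (20,X), (20,Y), (22,X), (23,X), (25,Y), (30,X)
ranks: 5->1, 8->2, 10->3, 11->4, 12->5, 13->6, 14->7, 16->8, 20->9.5, 20->9.5, 22->11, 23->12, 25->13, 30->14
Step 2: Rank sum for X: R1 = 1 + 3 + 5 + 6 + 9.5 + 11 + 12 + 14 = 61.5.
Step 3: U_X = R1 - n1(n1+1)/2 = 61.5 - 8*9/2 = 61.5 - 36 = 25.5.
       U_Y = n1*n2 - U_X = 48 - 25.5 = 22.5.
Step 4: Ties are present, so use the tie-corrected normal approximation (with continuity correction) for the p-value.
Step 5: p-value = 0.897167; compare to alpha = 0.05. fail to reject H0.

U_X = 25.5, p = 0.897167, fail to reject H0 at alpha = 0.05.


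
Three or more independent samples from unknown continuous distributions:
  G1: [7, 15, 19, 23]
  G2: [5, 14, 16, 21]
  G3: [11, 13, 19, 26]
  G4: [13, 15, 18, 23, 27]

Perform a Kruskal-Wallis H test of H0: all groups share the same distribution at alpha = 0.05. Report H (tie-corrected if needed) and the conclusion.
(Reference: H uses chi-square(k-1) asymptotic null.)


Step 1: Combine all N = 17 observations and assign midranks.
sorted (value, group, rank): (5,G2,1), (7,G1,2), (11,G3,3), (13,G3,4.5), (13,G4,4.5), (14,G2,6), (15,G1,7.5), (15,G4,7.5), (16,G2,9), (18,G4,10), (19,G1,11.5), (19,G3,11.5), (21,G2,13), (23,G1,14.5), (23,G4,14.5), (26,G3,16), (27,G4,17)
Step 2: Sum ranks within each group.
R_1 = 35.5 (n_1 = 4)
R_2 = 29 (n_2 = 4)
R_3 = 35 (n_3 = 4)
R_4 = 53.5 (n_4 = 5)
Step 3: H = 12/(N(N+1)) * sum(R_i^2/n_i) - 3(N+1)
     = 12/(17*18) * (35.5^2/4 + 29^2/4 + 35^2/4 + 53.5^2/5) - 3*18
     = 0.039216 * 1404.01 - 54
     = 1.059314.
Step 4: Ties present; correction factor C = 1 - 24/(17^3 - 17) = 0.995098. Corrected H = 1.059314 / 0.995098 = 1.064532.
Step 5: Under H0, H ~ chi^2(3); p-value = 0.785642.
Step 6: alpha = 0.05. fail to reject H0.

H = 1.0645, df = 3, p = 0.785642, fail to reject H0.


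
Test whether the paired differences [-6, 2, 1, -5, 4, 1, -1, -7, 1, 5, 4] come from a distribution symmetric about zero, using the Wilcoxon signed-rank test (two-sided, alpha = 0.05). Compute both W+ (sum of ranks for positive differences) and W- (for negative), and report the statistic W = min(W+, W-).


Step 1: Drop any zero differences (none here) and take |d_i|.
|d| = [6, 2, 1, 5, 4, 1, 1, 7, 1, 5, 4]
Step 2: Midrank |d_i| (ties get averaged ranks).
ranks: |6|->10, |2|->5, |1|->2.5, |5|->8.5, |4|->6.5, |1|->2.5, |1|->2.5, |7|->11, |1|->2.5, |5|->8.5, |4|->6.5
Step 3: Attach original signs; sum ranks with positive sign and with negative sign.
W+ = 5 + 2.5 + 6.5 + 2.5 + 2.5 + 8.5 + 6.5 = 34
W- = 10 + 8.5 + 2.5 + 11 = 32
(Check: W+ + W- = 66 should equal n(n+1)/2 = 66.)
Step 4: Test statistic W = min(W+, W-) = 32.
Step 5: Ties in |d|, so use the tie-corrected normal approximation.
        E[W] = n(n+1)/4 = 11*12/4 = 33.
        Tie groups: |d|=1 (t=4), |d|=4 (t=2), |d|=5 (t=2); sum(t^3 - t) = 72.
        Var[W] = n(n+1)(2n+1)/24 - sum(t^3-t)/48 = 3036/24 - 72/48 = 125.
        z = (W - E[W]) / sqrt(Var[W]) = (32 - 33) / 11.1803 = -0.0894.
        Two-sided p = 2*Phi(z) = 0.928730.
Step 6: alpha = 0.05. fail to reject H0.

W+ = 34, W- = 32, W = min = 32, p = 0.928730, fail to reject H0.
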